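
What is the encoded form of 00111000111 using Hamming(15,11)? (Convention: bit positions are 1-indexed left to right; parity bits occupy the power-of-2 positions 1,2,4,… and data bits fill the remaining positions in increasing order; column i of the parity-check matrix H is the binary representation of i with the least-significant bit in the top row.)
Codeword c = d · G (mod 2), d = 00111000111:
  c[0] = d·G[:,0] = (00111000111)·(11011010101) mod 2 = 0+0+0+1+1+0+0+0+1+0+1 mod 2 = 0
  c[1] = d·G[:,1] = (00111000111)·(10110110011) mod 2 = 0+0+1+1+0+0+0+0+0+1+1 mod 2 = 0
  c[2] = d·G[:,2] = (00111000111)·(10000000000) mod 2 = 0+0+0+0+0+0+0+0+0+0+0 mod 2 = 0
  c[3] = d·G[:,3] = (00111000111)·(01110001111) mod 2 = 0+0+1+1+0+0+0+0+1+1+1 mod 2 = 1
  c[4] = d·G[:,4] = (00111000111)·(01000000000) mod 2 = 0+0+0+0+0+0+0+0+0+0+0 mod 2 = 0
  c[5] = d·G[:,5] = (00111000111)·(00100000000) mod 2 = 0+0+1+0+0+0+0+0+0+0+0 mod 2 = 1
  c[6] = d·G[:,6] = (00111000111)·(00010000000) mod 2 = 0+0+0+1+0+0+0+0+0+0+0 mod 2 = 1
  c[7] = d·G[:,7] = (00111000111)·(00001111111) mod 2 = 0+0+0+0+1+0+0+0+1+1+1 mod 2 = 0
  c[8] = d·G[:,8] = (00111000111)·(00001000000) mod 2 = 0+0+0+0+1+0+0+0+0+0+0 mod 2 = 1
  c[9] = d·G[:,9] = (00111000111)·(00000100000) mod 2 = 0+0+0+0+0+0+0+0+0+0+0 mod 2 = 0
  c[10] = d·G[:,10] = (00111000111)·(00000010000) mod 2 = 0+0+0+0+0+0+0+0+0+0+0 mod 2 = 0
  c[11] = d·G[:,11] = (00111000111)·(00000001000) mod 2 = 0+0+0+0+0+0+0+0+0+0+0 mod 2 = 0
  c[12] = d·G[:,12] = (00111000111)·(00000000100) mod 2 = 0+0+0+0+0+0+0+0+1+0+0 mod 2 = 1
  c[13] = d·G[:,13] = (00111000111)·(00000000010) mod 2 = 0+0+0+0+0+0+0+0+0+1+0 mod 2 = 1
  c[14] = d·G[:,14] = (00111000111)·(00000000001) mod 2 = 0+0+0+0+0+0+0+0+0+0+1 mod 2 = 1
Codeword = 000101101000111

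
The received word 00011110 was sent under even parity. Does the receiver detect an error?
Sum of received bits: 0+0+0+1+1+1+1+0 = 4; 4 mod 2 = 0. Result is 0 → no error detected.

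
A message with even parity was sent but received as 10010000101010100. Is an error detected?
Sum of received bits: 1+0+0+1+0+0+0+0+1+0+1+0+1+0+1+0+0 = 6; 6 mod 2 = 0. Result is 0 → no error detected.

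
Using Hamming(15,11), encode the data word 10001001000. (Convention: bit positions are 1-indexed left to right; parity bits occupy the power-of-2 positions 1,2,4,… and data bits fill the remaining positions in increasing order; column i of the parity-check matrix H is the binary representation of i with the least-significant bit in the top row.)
Codeword c = d · G (mod 2), d = 10001001000:
  c[0] = d·G[:,0] = (10001001000)·(11011010101) mod 2 = 1+0+0+0+1+0+0+0+0+0+0 mod 2 = 0
  c[1] = d·G[:,1] = (10001001000)·(10110110011) mod 2 = 1+0+0+0+0+0+0+0+0+0+0 mod 2 = 1
  c[2] = d·G[:,2] = (10001001000)·(10000000000) mod 2 = 1+0+0+0+0+0+0+0+0+0+0 mod 2 = 1
  c[3] = d·G[:,3] = (10001001000)·(01110001111) mod 2 = 0+0+0+0+0+0+0+1+0+0+0 mod 2 = 1
  c[4] = d·G[:,4] = (10001001000)·(01000000000) mod 2 = 0+0+0+0+0+0+0+0+0+0+0 mod 2 = 0
  c[5] = d·G[:,5] = (10001001000)·(00100000000) mod 2 = 0+0+0+0+0+0+0+0+0+0+0 mod 2 = 0
  c[6] = d·G[:,6] = (10001001000)·(00010000000) mod 2 = 0+0+0+0+0+0+0+0+0+0+0 mod 2 = 0
  c[7] = d·G[:,7] = (10001001000)·(00001111111) mod 2 = 0+0+0+0+1+0+0+1+0+0+0 mod 2 = 0
  c[8] = d·G[:,8] = (10001001000)·(00001000000) mod 2 = 0+0+0+0+1+0+0+0+0+0+0 mod 2 = 1
  c[9] = d·G[:,9] = (10001001000)·(00000100000) mod 2 = 0+0+0+0+0+0+0+0+0+0+0 mod 2 = 0
  c[10] = d·G[:,10] = (10001001000)·(00000010000) mod 2 = 0+0+0+0+0+0+0+0+0+0+0 mod 2 = 0
  c[11] = d·G[:,11] = (10001001000)·(00000001000) mod 2 = 0+0+0+0+0+0+0+1+0+0+0 mod 2 = 1
  c[12] = d·G[:,12] = (10001001000)·(00000000100) mod 2 = 0+0+0+0+0+0+0+0+0+0+0 mod 2 = 0
  c[13] = d·G[:,13] = (10001001000)·(00000000010) mod 2 = 0+0+0+0+0+0+0+0+0+0+0 mod 2 = 0
  c[14] = d·G[:,14] = (10001001000)·(00000000001) mod 2 = 0+0+0+0+0+0+0+0+0+0+0 mod 2 = 0
Codeword = 011100001001000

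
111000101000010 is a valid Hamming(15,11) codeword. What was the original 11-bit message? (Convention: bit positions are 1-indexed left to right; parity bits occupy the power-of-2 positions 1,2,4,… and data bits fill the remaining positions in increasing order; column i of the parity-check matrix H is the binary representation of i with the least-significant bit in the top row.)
Parity bits occupy power-of-2 positions; data bits are at positions {3,5,6,7,9,10,11,12,13,14,15} (1-indexed).
Extract: c[3]=1 c[5]=0 c[6]=0 c[7]=1 c[9]=1 c[10]=0 c[11]=0 c[12]=0 c[13]=0 c[14]=1 c[15]=0
Data = 10011000010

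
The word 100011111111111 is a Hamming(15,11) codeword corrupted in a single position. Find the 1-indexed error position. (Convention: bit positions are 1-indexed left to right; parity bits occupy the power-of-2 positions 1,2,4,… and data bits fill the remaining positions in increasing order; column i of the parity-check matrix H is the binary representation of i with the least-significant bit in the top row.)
Syndrome s = H · r^T (mod 2), r = 100011111111111:
  s[0] = (101010101010101)·(100011111111111) mod 2 = 1+0+0+0+1+0+1+0+1+0+1+0+1+0+1 mod 2 = 1
  s[1] = (011001100110011)·(100011111111111) mod 2 = 0+0+0+0+0+1+1+0+0+1+1+0+0+1+1 mod 2 = 0
  s[2] = (000111100001111)·(100011111111111) mod 2 = 0+0+0+0+1+1+1+0+0+0+0+1+1+1+1 mod 2 = 1
  s[3] = (000000011111111)·(100011111111111) mod 2 = 0+0+0+0+0+0+0+1+1+1+1+1+1+1+1 mod 2 = 0
Syndrome = 1010
Column i of H is the binary representation of i, so the syndrome is the binary index of the flipped bit.
Read s = 1010 with s[0] as LSB: 1·2^0 + 0·2^1 + 1·2^2 + 0·2^3 = 5.
Error is at bit position 5.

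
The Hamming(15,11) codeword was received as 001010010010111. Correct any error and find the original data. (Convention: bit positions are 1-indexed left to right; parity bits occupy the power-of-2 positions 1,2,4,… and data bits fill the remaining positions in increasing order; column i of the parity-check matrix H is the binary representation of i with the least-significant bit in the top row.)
Syndrome s = H · r^T (mod 2), r = 001010010010111:
  s[0] = (101010101010101)·(001010010010111) mod 2 = 0+0+1+0+1+0+0+0+0+0+1+0+1+0+1 mod 2 = 1
  s[1] = (011001100110011)·(001010010010111) mod 2 = 0+0+1+0+0+0+0+0+0+0+1+0+0+1+1 mod 2 = 0
  s[2] = (000111100001111)·(001010010010111) mod 2 = 0+0+0+0+1+0+0+0+0+0+0+0+1+1+1 mod 2 = 0
  s[3] = (000000011111111)·(001010010010111) mod 2 = 0+0+0+0+0+0+0+1+0+0+1+0+1+1+1 mod 2 = 1
Syndrome = 1001
Column 9 of H equals this syndrome → error at bit 9 (1-indexed).
Flip bit 9: 001010010010111 → 001010011010111
Extract data bits at positions {3,5,6,7,9,10,11,12,13,14,15}: 11001010111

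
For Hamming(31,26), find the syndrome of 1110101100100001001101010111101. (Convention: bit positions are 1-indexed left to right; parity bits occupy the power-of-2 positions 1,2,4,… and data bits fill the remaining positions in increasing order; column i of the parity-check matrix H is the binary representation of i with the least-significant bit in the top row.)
Syndrome s = H · r^T (mod 2), r = 1110101100100001001101010111101:
  s[0] = (1010101010101010101010101010101)·(1110101100100001001101010111101) mod 2 = 1+0+1+0+1+0+1+0+0+0+1+0+0+0+0+0+0+0+1+0+0+0+0+0+0+0+1+0+1+0+1 mod 2 = 1
  s[1] = (0110011001100110011001100110011)·(1110101100100001001101010111101) mod 2 = 0+1+1+0+0+0+1+0+0+0+1+0+0+0+0+0+0+0+1+0+0+1+0+0+0+1+1+0+0+0+1 mod 2 = 1
  s[2] = (0001111000011110000111100001111)·(1110101100100001001101010111101) mod 2 = 0+0+0+0+1+0+1+0+0+0+0+0+0+0+0+0+0+0+0+1+0+1+0+0+0+0+0+1+1+0+1 mod 2 = 1
  s[3] = (0000000111111110000000011111111)·(1110101100100001001101010111101) mod 2 = 0+0+0+0+0+0+0+1+0+0+1+0+0+0+0+0+0+0+0+0+0+0+0+1+0+1+1+1+1+0+1 mod 2 = 0
  s[4] = (0000000000000001111111111111111)·(1110101100100001001101010111101) mod 2 = 0+0+0+0+0+0+0+0+0+0+0+0+0+0+0+1+0+0+1+1+0+1+0+1+0+1+1+1+1+0+1 mod 2 = 0
Syndrome = 11100
Non-zero syndrome: error at position 7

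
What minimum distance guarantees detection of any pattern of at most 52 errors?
Detecting e errors requires d_min ≥ e + 1 = 52 + 1 = 53.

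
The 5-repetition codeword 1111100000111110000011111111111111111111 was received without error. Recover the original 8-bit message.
Split into 5-bit blocks: 11111 00000 11111 00000 11111 11111 11111 11111
Data = 10101111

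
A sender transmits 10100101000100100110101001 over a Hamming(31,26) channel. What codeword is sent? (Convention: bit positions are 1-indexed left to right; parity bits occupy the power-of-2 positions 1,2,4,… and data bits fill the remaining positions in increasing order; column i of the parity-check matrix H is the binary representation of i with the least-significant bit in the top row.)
Codeword c = d · G (mod 2), d = 10100101000100100110101001:
  c[0] = d·G[:,0] = (10100101000100100110101001)·(11011010101101010101010101) mod 2 = 1+0+0+0+0+0+0+0+0+0+0+1+0+0+0+0+0+1+0+0+0+0+0+0+0+1 mod 2 = 0
  c[1] = d·G[:,1] = (10100101000100100110101001)·(10110110011011001100110011) mod 2 = 1+0+1+0+0+1+0+0+0+0+0+0+0+0+0+0+0+1+0+0+1+0+0+0+0+1 mod 2 = 0
  c[2] = d·G[:,2] = (10100101000100100110101001)·(10000000000000000000000000) mod 2 = 1+0+0+0+0+0+0+0+0+0+0+0+0+0+0+0+0+0+0+0+0+0+0+0+0+0 mod 2 = 1
  c[3] = d·G[:,3] = (10100101000100100110101001)·(01110001111000111100001111) mod 2 = 0+0+1+0+0+0+0+1+0+0+0+0+0+0+1+0+0+1+0+0+0+0+1+0+0+1 mod 2 = 0
  c[4] = d·G[:,4] = (10100101000100100110101001)·(01000000000000000000000000) mod 2 = 0+0+0+0+0+0+0+0+0+0+0+0+0+0+0+0+0+0+0+0+0+0+0+0+0+0 mod 2 = 0
  c[5] = d·G[:,5] = (10100101000100100110101001)·(00100000000000000000000000) mod 2 = 0+0+1+0+0+0+0+0+0+0+0+0+0+0+0+0+0+0+0+0+0+0+0+0+0+0 mod 2 = 1
  c[6] = d·G[:,6] = (10100101000100100110101001)·(00010000000000000000000000) mod 2 = 0+0+0+0+0+0+0+0+0+0+0+0+0+0+0+0+0+0+0+0+0+0+0+0+0+0 mod 2 = 0
  c[7] = d·G[:,7] = (10100101000100100110101001)·(00001111111000000011111111) mod 2 = 0+0+0+0+0+1+0+1+0+0+0+0+0+0+0+0+0+0+1+0+1+0+1+0+0+1 mod 2 = 0
  c[8] = d·G[:,8] = (10100101000100100110101001)·(00001000000000000000000000) mod 2 = 0+0+0+0+0+0+0+0+0+0+0+0+0+0+0+0+0+0+0+0+0+0+0+0+0+0 mod 2 = 0
  c[9] = d·G[:,9] = (10100101000100100110101001)·(00000100000000000000000000) mod 2 = 0+0+0+0+0+1+0+0+0+0+0+0+0+0+0+0+0+0+0+0+0+0+0+0+0+0 mod 2 = 1
  c[10] = d·G[:,10] = (10100101000100100110101001)·(00000010000000000000000000) mod 2 = 0+0+0+0+0+0+0+0+0+0+0+0+0+0+0+0+0+0+0+0+0+0+0+0+0+0 mod 2 = 0
  c[11] = d·G[:,11] = (10100101000100100110101001)·(00000001000000000000000000) mod 2 = 0+0+0+0+0+0+0+1+0+0+0+0+0+0+0+0+0+0+0+0+0+0+0+0+0+0 mod 2 = 1
  c[12] = d·G[:,12] = (10100101000100100110101001)·(00000000100000000000000000) mod 2 = 0+0+0+0+0+0+0+0+0+0+0+0+0+0+0+0+0+0+0+0+0+0+0+0+0+0 mod 2 = 0
  c[13] = d·G[:,13] = (10100101000100100110101001)·(00000000010000000000000000) mod 2 = 0+0+0+0+0+0+0+0+0+0+0+0+0+0+0+0+0+0+0+0+0+0+0+0+0+0 mod 2 = 0
  c[14] = d·G[:,14] = (10100101000100100110101001)·(00000000001000000000000000) mod 2 = 0+0+0+0+0+0+0+0+0+0+0+0+0+0+0+0+0+0+0+0+0+0+0+0+0+0 mod 2 = 0
  c[15] = d·G[:,15] = (10100101000100100110101001)·(00000000000111111111111111) mod 2 = 0+0+0+0+0+0+0+0+0+0+0+1+0+0+1+0+0+1+1+0+1+0+1+0+0+1 mod 2 = 1
  c[16] = d·G[:,16] = (10100101000100100110101001)·(00000000000100000000000000) mod 2 = 0+0+0+0+0+0+0+0+0+0+0+1+0+0+0+0+0+0+0+0+0+0+0+0+0+0 mod 2 = 1
  c[17] = d·G[:,17] = (10100101000100100110101001)·(00000000000010000000000000) mod 2 = 0+0+0+0+0+0+0+0+0+0+0+0+0+0+0+0+0+0+0+0+0+0+0+0+0+0 mod 2 = 0
  c[18] = d·G[:,18] = (10100101000100100110101001)·(00000000000001000000000000) mod 2 = 0+0+0+0+0+0+0+0+0+0+0+0+0+0+0+0+0+0+0+0+0+0+0+0+0+0 mod 2 = 0
  c[19] = d·G[:,19] = (10100101000100100110101001)·(00000000000000100000000000) mod 2 = 0+0+0+0+0+0+0+0+0+0+0+0+0+0+1+0+0+0+0+0+0+0+0+0+0+0 mod 2 = 1
  c[20] = d·G[:,20] = (10100101000100100110101001)·(00000000000000010000000000) mod 2 = 0+0+0+0+0+0+0+0+0+0+0+0+0+0+0+0+0+0+0+0+0+0+0+0+0+0 mod 2 = 0
  c[21] = d·G[:,21] = (10100101000100100110101001)·(00000000000000001000000000) mod 2 = 0+0+0+0+0+0+0+0+0+0+0+0+0+0+0+0+0+0+0+0+0+0+0+0+0+0 mod 2 = 0
  c[22] = d·G[:,22] = (10100101000100100110101001)·(00000000000000000100000000) mod 2 = 0+0+0+0+0+0+0+0+0+0+0+0+0+0+0+0+0+1+0+0+0+0+0+0+0+0 mod 2 = 1
  c[23] = d·G[:,23] = (10100101000100100110101001)·(00000000000000000010000000) mod 2 = 0+0+0+0+0+0+0+0+0+0+0+0+0+0+0+0+0+0+1+0+0+0+0+0+0+0 mod 2 = 1
  c[24] = d·G[:,24] = (10100101000100100110101001)·(00000000000000000001000000) mod 2 = 0+0+0+0+0+0+0+0+0+0+0+0+0+0+0+0+0+0+0+0+0+0+0+0+0+0 mod 2 = 0
  c[25] = d·G[:,25] = (10100101000100100110101001)·(00000000000000000000100000) mod 2 = 0+0+0+0+0+0+0+0+0+0+0+0+0+0+0+0+0+0+0+0+1+0+0+0+0+0 mod 2 = 1
  c[26] = d·G[:,26] = (10100101000100100110101001)·(00000000000000000000010000) mod 2 = 0+0+0+0+0+0+0+0+0+0+0+0+0+0+0+0+0+0+0+0+0+0+0+0+0+0 mod 2 = 0
  c[27] = d·G[:,27] = (10100101000100100110101001)·(00000000000000000000001000) mod 2 = 0+0+0+0+0+0+0+0+0+0+0+0+0+0+0+0+0+0+0+0+0+0+1+0+0+0 mod 2 = 1
  c[28] = d·G[:,28] = (10100101000100100110101001)·(00000000000000000000000100) mod 2 = 0+0+0+0+0+0+0+0+0+0+0+0+0+0+0+0+0+0+0+0+0+0+0+0+0+0 mod 2 = 0
  c[29] = d·G[:,29] = (10100101000100100110101001)·(00000000000000000000000010) mod 2 = 0+0+0+0+0+0+0+0+0+0+0+0+0+0+0+0+0+0+0+0+0+0+0+0+0+0 mod 2 = 0
  c[30] = d·G[:,30] = (10100101000100100110101001)·(00000000000000000000000001) mod 2 = 0+0+0+0+0+0+0+0+0+0+0+0+0+0+0+0+0+0+0+0+0+0+0+0+0+1 mod 2 = 1
Codeword = 0010010001010001100100110101001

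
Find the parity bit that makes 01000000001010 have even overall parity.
Sum of data bits: 0+1+0+0+0+0+0+0+0+0+1+0+1+0 = 3.
3 mod 2 = 1, so parity bit = 1.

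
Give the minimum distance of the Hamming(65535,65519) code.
d_min = 3 (every single-error-correcting Hamming code has d_min = 3).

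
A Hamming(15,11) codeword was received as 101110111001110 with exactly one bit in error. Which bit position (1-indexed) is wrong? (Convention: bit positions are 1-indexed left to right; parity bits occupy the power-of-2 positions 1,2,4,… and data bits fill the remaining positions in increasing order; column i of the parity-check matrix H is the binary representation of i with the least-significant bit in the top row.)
Syndrome s = H · r^T (mod 2), r = 101110111001110:
  s[0] = (101010101010101)·(101110111001110) mod 2 = 1+0+1+0+1+0+1+0+1+0+0+0+1+0+0 mod 2 = 0
  s[1] = (011001100110011)·(101110111001110) mod 2 = 0+0+1+0+0+0+1+0+0+0+0+0+0+1+0 mod 2 = 1
  s[2] = (000111100001111)·(101110111001110) mod 2 = 0+0+0+1+1+0+1+0+0+0+0+1+1+1+0 mod 2 = 0
  s[3] = (000000011111111)·(101110111001110) mod 2 = 0+0+0+0+0+0+0+1+1+0+0+1+1+1+0 mod 2 = 1
Syndrome = 0101
Column i of H is the binary representation of i, so the syndrome is the binary index of the flipped bit.
Read s = 0101 with s[0] as LSB: 0·2^0 + 1·2^1 + 0·2^2 + 1·2^3 = 10.
Error is at bit position 10.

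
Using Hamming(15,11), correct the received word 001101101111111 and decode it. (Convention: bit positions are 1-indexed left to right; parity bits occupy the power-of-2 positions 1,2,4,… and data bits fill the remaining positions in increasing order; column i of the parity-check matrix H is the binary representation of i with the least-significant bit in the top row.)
Syndrome s = H · r^T (mod 2), r = 001101101111111:
  s[0] = (101010101010101)·(001101101111111) mod 2 = 0+0+1+0+0+0+1+0+1+0+1+0+1+0+1 mod 2 = 0
  s[1] = (011001100110011)·(001101101111111) mod 2 = 0+0+1+0+0+1+1+0+0+1+1+0+0+1+1 mod 2 = 1
  s[2] = (000111100001111)·(001101101111111) mod 2 = 0+0+0+1+0+1+1+0+0+0+0+1+1+1+1 mod 2 = 1
  s[3] = (000000011111111)·(001101101111111) mod 2 = 0+0+0+0+0+0+0+0+1+1+1+1+1+1+1 mod 2 = 1
Syndrome = 0111
Column 14 of H equals this syndrome → error at bit 14 (1-indexed).
Flip bit 14: 001101101111111 → 001101101111101
Extract data bits at positions {3,5,6,7,9,10,11,12,13,14,15}: 10111111101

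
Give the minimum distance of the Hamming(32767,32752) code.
d_min = 3 (every single-error-correcting Hamming code has d_min = 3).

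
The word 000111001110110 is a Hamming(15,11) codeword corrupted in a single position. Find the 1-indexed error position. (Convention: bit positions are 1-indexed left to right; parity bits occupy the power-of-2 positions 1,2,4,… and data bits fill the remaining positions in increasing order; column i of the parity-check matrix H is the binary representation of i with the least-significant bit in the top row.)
Syndrome s = H · r^T (mod 2), r = 000111001110110:
  s[0] = (101010101010101)·(000111001110110) mod 2 = 0+0+0+0+1+0+0+0+1+0+1+0+1+0+0 mod 2 = 0
  s[1] = (011001100110011)·(000111001110110) mod 2 = 0+0+0+0+0+1+0+0+0+1+1+0+0+1+0 mod 2 = 0
  s[2] = (000111100001111)·(000111001110110) mod 2 = 0+0+0+1+1+1+0+0+0+0+0+0+1+1+0 mod 2 = 1
  s[3] = (000000011111111)·(000111001110110) mod 2 = 0+0+0+0+0+0+0+0+1+1+1+0+1+1+0 mod 2 = 1
Syndrome = 0011
Column i of H is the binary representation of i, so the syndrome is the binary index of the flipped bit.
Read s = 0011 with s[0] as LSB: 0·2^0 + 0·2^1 + 1·2^2 + 1·2^3 = 12.
Error is at bit position 12.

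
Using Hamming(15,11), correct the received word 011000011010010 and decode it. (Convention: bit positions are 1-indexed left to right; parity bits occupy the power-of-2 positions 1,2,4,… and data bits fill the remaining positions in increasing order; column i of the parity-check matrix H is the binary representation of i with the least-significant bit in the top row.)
Syndrome s = H · r^T (mod 2), r = 011000011010010:
  s[0] = (101010101010101)·(011000011010010) mod 2 = 0+0+1+0+0+0+0+0+1+0+1+0+0+0+0 mod 2 = 1
  s[1] = (011001100110011)·(011000011010010) mod 2 = 0+1+1+0+0+0+0+0+0+0+1+0+0+1+0 mod 2 = 0
  s[2] = (000111100001111)·(011000011010010) mod 2 = 0+0+0+0+0+0+0+0+0+0+0+0+0+1+0 mod 2 = 1
  s[3] = (000000011111111)·(011000011010010) mod 2 = 0+0+0+0+0+0+0+1+1+0+1+0+0+1+0 mod 2 = 0
Syndrome = 1010
Column 5 of H equals this syndrome → error at bit 5 (1-indexed).
Flip bit 5: 011000011010010 → 011010011010010
Extract data bits at positions {3,5,6,7,9,10,11,12,13,14,15}: 11001010010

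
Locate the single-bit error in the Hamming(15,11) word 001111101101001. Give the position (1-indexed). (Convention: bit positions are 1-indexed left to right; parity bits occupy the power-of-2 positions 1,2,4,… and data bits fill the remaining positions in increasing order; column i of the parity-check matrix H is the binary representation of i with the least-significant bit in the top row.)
Syndrome s = H · r^T (mod 2), r = 001111101101001:
  s[0] = (101010101010101)·(001111101101001) mod 2 = 0+0+1+0+1+0+1+0+1+0+0+0+0+0+1 mod 2 = 1
  s[1] = (011001100110011)·(001111101101001) mod 2 = 0+0+1+0+0+1+1+0+0+1+0+0+0+0+1 mod 2 = 1
  s[2] = (000111100001111)·(001111101101001) mod 2 = 0+0+0+1+1+1+1+0+0+0+0+1+0+0+1 mod 2 = 0
  s[3] = (000000011111111)·(001111101101001) mod 2 = 0+0+0+0+0+0+0+0+1+1+0+1+0+0+1 mod 2 = 0
Syndrome = 1100
Column i of H is the binary representation of i, so the syndrome is the binary index of the flipped bit.
Read s = 1100 with s[0] as LSB: 1·2^0 + 1·2^1 + 0·2^2 + 0·2^3 = 3.
Error is at bit position 3.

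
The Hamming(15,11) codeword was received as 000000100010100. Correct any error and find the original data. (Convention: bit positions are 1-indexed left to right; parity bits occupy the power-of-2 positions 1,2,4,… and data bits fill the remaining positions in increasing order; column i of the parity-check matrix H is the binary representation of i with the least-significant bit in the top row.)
Syndrome s = H · r^T (mod 2), r = 000000100010100:
  s[0] = (101010101010101)·(000000100010100) mod 2 = 0+0+0+0+0+0+1+0+0+0+1+0+1+0+0 mod 2 = 1
  s[1] = (011001100110011)·(000000100010100) mod 2 = 0+0+0+0+0+0+1+0+0+0+1+0+0+0+0 mod 2 = 0
  s[2] = (000111100001111)·(000000100010100) mod 2 = 0+0+0+0+0+0+1+0+0+0+0+0+1+0+0 mod 2 = 0
  s[3] = (000000011111111)·(000000100010100) mod 2 = 0+0+0+0+0+0+0+0+0+0+1+0+1+0+0 mod 2 = 0
Syndrome = 1000
Column 1 of H equals this syndrome → error at bit 1 (1-indexed).
Flip bit 1: 000000100010100 → 100000100010100
Extract data bits at positions {3,5,6,7,9,10,11,12,13,14,15}: 00010010100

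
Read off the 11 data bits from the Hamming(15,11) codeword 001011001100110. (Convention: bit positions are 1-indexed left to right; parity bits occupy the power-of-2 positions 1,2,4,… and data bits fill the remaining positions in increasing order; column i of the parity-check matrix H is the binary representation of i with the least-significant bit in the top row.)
Parity bits occupy power-of-2 positions; data bits are at positions {3,5,6,7,9,10,11,12,13,14,15} (1-indexed).
Extract: c[3]=1 c[5]=1 c[6]=1 c[7]=0 c[9]=1 c[10]=1 c[11]=0 c[12]=0 c[13]=1 c[14]=1 c[15]=0
Data = 11101100110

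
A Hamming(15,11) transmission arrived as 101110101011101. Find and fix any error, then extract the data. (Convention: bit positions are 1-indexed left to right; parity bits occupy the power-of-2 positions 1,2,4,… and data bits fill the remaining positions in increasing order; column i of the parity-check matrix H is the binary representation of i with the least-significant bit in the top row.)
Syndrome s = H · r^T (mod 2), r = 101110101011101:
  s[0] = (101010101010101)·(101110101011101) mod 2 = 1+0+1+0+1+0+1+0+1+0+1+0+1+0+1 mod 2 = 0
  s[1] = (011001100110011)·(101110101011101) mod 2 = 0+0+1+0+0+0+1+0+0+0+1+0+0+0+1 mod 2 = 0
  s[2] = (000111100001111)·(101110101011101) mod 2 = 0+0+0+1+1+0+1+0+0+0+0+1+1+0+1 mod 2 = 0
  s[3] = (000000011111111)·(101110101011101) mod 2 = 0+0+0+0+0+0+0+0+1+0+1+1+1+0+1 mod 2 = 1
Syndrome = 0001
Column 8 of H equals this syndrome → error at bit 8 (1-indexed).
Flip bit 8: 101110101011101 → 101110111011101
Extract data bits at positions {3,5,6,7,9,10,11,12,13,14,15}: 11011011101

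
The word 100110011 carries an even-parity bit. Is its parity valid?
Sum of all bits: 1+0+0+1+1+0+0+1+1 = 5; 5 mod 2 = 1. Result is 1 → parity error detected.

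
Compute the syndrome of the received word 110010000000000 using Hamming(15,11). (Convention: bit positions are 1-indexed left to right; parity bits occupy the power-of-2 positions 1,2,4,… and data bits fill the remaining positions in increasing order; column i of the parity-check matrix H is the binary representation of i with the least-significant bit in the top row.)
Syndrome s = H · r^T (mod 2), r = 110010000000000:
  s[0] = (101010101010101)·(110010000000000) mod 2 = 1+0+0+0+1+0+0+0+0+0+0+0+0+0+0 mod 2 = 0
  s[1] = (011001100110011)·(110010000000000) mod 2 = 0+1+0+0+0+0+0+0+0+0+0+0+0+0+0 mod 2 = 1
  s[2] = (000111100001111)·(110010000000000) mod 2 = 0+0+0+0+1+0+0+0+0+0+0+0+0+0+0 mod 2 = 1
  s[3] = (000000011111111)·(110010000000000) mod 2 = 0+0+0+0+0+0+0+0+0+0+0+0+0+0+0 mod 2 = 0
Syndrome = 0110
Non-zero syndrome: error at position 6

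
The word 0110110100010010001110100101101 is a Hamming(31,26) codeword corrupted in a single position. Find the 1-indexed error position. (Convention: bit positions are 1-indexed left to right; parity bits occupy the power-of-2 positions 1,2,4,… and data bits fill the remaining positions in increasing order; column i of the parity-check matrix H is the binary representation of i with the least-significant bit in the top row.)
Syndrome s = H · r^T (mod 2), r = 0110110100010010001110100101101:
  s[0] = (1010101010101010101010101010101)·(0110110100010010001110100101101) mod 2 = 0+0+1+0+1+0+0+0+0+0+0+0+0+0+1+0+0+0+1+0+1+0+1+0+0+0+0+0+1+0+1 mod 2 = 0
  s[1] = (0110011001100110011001100110011)·(0110110100010010001110100101101) mod 2 = 0+1+1+0+0+1+0+0+0+0+0+0+0+0+1+0+0+0+1+0+0+0+1+0+0+1+0+0+0+0+1 mod 2 = 0
  s[2] = (0001111000011110000111100001111)·(0110110100010010001110100101101) mod 2 = 0+0+0+0+1+1+0+0+0+0+0+1+0+0+1+0+0+0+0+1+1+0+1+0+0+0+0+1+1+0+1 mod 2 = 0
  s[3] = (0000000111111110000000011111111)·(0110110100010010001110100101101) mod 2 = 0+0+0+0+0+0+0+1+0+0+0+1+0+0+1+0+0+0+0+0+0+0+0+0+0+1+0+1+1+0+1 mod 2 = 1
  s[4] = (0000000000000001111111111111111)·(0110110100010010001110100101101) mod 2 = 0+0+0+0+0+0+0+0+0+0+0+0+0+0+0+0+0+0+1+1+1+0+1+0+0+1+0+1+1+0+1 mod 2 = 0
Syndrome = 00010
Column i of H is the binary representation of i, so the syndrome is the binary index of the flipped bit.
Read s = 00010 with s[0] as LSB: 0·2^0 + 0·2^1 + 0·2^2 + 1·2^3 + 0·2^4 = 8.
Error is at bit position 8.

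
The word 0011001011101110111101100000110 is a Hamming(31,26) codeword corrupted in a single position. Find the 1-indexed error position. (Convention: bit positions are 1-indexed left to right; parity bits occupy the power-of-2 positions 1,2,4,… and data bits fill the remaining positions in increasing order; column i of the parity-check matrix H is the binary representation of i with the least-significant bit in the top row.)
Syndrome s = H · r^T (mod 2), r = 0011001011101110111101100000110:
  s[0] = (1010101010101010101010101010101)·(0011001011101110111101100000110) mod 2 = 0+0+1+0+0+0+1+0+1+0+1+0+1+0+1+0+1+0+1+0+0+0+1+0+0+0+0+0+1+0+0 mod 2 = 0
  s[1] = (0110011001100110011001100110011)·(0011001011101110111101100000110) mod 2 = 0+0+1+0+0+0+1+0+0+1+1+0+0+1+1+0+0+1+1+0+0+1+1+0+0+0+0+0+0+1+0 mod 2 = 1
  s[2] = (0001111000011110000111100001111)·(0011001011101110111101100000110) mod 2 = 0+0+0+1+0+0+1+0+0+0+0+0+1+1+1+0+0+0+0+1+0+1+1+0+0+0+0+0+1+1+0 mod 2 = 0
  s[3] = (0000000111111110000000011111111)·(0011001011101110111101100000110) mod 2 = 0+0+0+0+0+0+0+0+1+1+1+0+1+1+1+0+0+0+0+0+0+0+0+0+0+0+0+0+1+1+0 mod 2 = 0
  s[4] = (0000000000000001111111111111111)·(0011001011101110111101100000110) mod 2 = 0+0+0+0+0+0+0+0+0+0+0+0+0+0+0+0+1+1+1+1+0+1+1+0+0+0+0+0+1+1+0 mod 2 = 0
Syndrome = 01000
Column i of H is the binary representation of i, so the syndrome is the binary index of the flipped bit.
Read s = 01000 with s[0] as LSB: 0·2^0 + 1·2^1 + 0·2^2 + 0·2^3 + 0·2^4 = 2.
Error is at bit position 2.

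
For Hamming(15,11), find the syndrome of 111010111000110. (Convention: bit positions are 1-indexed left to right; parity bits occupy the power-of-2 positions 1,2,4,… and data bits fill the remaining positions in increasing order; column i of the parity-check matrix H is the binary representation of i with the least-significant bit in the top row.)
Syndrome s = H · r^T (mod 2), r = 111010111000110:
  s[0] = (101010101010101)·(111010111000110) mod 2 = 1+0+1+0+1+0+1+0+1+0+0+0+1+0+0 mod 2 = 0
  s[1] = (011001100110011)·(111010111000110) mod 2 = 0+1+1+0+0+0+1+0+0+0+0+0+0+1+0 mod 2 = 0
  s[2] = (000111100001111)·(111010111000110) mod 2 = 0+0+0+0+1+0+1+0+0+0+0+0+1+1+0 mod 2 = 0
  s[3] = (000000011111111)·(111010111000110) mod 2 = 0+0+0+0+0+0+0+1+1+0+0+0+1+1+0 mod 2 = 0
Syndrome = 0000
s = 0: no error detected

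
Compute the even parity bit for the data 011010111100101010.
Sum of data bits: 0+1+1+0+1+0+1+1+1+1+0+0+1+0+1+0+1+0 = 10.
10 mod 2 = 0, so parity bit = 0.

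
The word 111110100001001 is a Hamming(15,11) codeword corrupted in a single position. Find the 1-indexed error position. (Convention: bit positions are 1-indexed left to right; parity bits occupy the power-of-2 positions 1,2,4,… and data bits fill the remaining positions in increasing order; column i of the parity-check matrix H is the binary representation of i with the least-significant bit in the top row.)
Syndrome s = H · r^T (mod 2), r = 111110100001001:
  s[0] = (101010101010101)·(111110100001001) mod 2 = 1+0+1+0+1+0+1+0+0+0+0+0+0+0+1 mod 2 = 1
  s[1] = (011001100110011)·(111110100001001) mod 2 = 0+1+1+0+0+0+1+0+0+0+0+0+0+0+1 mod 2 = 0
  s[2] = (000111100001111)·(111110100001001) mod 2 = 0+0+0+1+1+0+1+0+0+0+0+1+0+0+1 mod 2 = 1
  s[3] = (000000011111111)·(111110100001001) mod 2 = 0+0+0+0+0+0+0+0+0+0+0+1+0+0+1 mod 2 = 0
Syndrome = 1010
Column i of H is the binary representation of i, so the syndrome is the binary index of the flipped bit.
Read s = 1010 with s[0] as LSB: 1·2^0 + 0·2^1 + 1·2^2 + 0·2^3 = 5.
Error is at bit position 5.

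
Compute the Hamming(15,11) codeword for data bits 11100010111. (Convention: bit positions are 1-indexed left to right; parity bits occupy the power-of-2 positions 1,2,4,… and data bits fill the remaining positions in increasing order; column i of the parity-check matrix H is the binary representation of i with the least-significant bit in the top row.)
Codeword c = d · G (mod 2), d = 11100010111:
  c[0] = d·G[:,0] = (11100010111)·(11011010101) mod 2 = 1+1+0+0+0+0+1+0+1+0+1 mod 2 = 1
  c[1] = d·G[:,1] = (11100010111)·(10110110011) mod 2 = 1+0+1+0+0+0+1+0+0+1+1 mod 2 = 1
  c[2] = d·G[:,2] = (11100010111)·(10000000000) mod 2 = 1+0+0+0+0+0+0+0+0+0+0 mod 2 = 1
  c[3] = d·G[:,3] = (11100010111)·(01110001111) mod 2 = 0+1+1+0+0+0+0+0+1+1+1 mod 2 = 1
  c[4] = d·G[:,4] = (11100010111)·(01000000000) mod 2 = 0+1+0+0+0+0+0+0+0+0+0 mod 2 = 1
  c[5] = d·G[:,5] = (11100010111)·(00100000000) mod 2 = 0+0+1+0+0+0+0+0+0+0+0 mod 2 = 1
  c[6] = d·G[:,6] = (11100010111)·(00010000000) mod 2 = 0+0+0+0+0+0+0+0+0+0+0 mod 2 = 0
  c[7] = d·G[:,7] = (11100010111)·(00001111111) mod 2 = 0+0+0+0+0+0+1+0+1+1+1 mod 2 = 0
  c[8] = d·G[:,8] = (11100010111)·(00001000000) mod 2 = 0+0+0+0+0+0+0+0+0+0+0 mod 2 = 0
  c[9] = d·G[:,9] = (11100010111)·(00000100000) mod 2 = 0+0+0+0+0+0+0+0+0+0+0 mod 2 = 0
  c[10] = d·G[:,10] = (11100010111)·(00000010000) mod 2 = 0+0+0+0+0+0+1+0+0+0+0 mod 2 = 1
  c[11] = d·G[:,11] = (11100010111)·(00000001000) mod 2 = 0+0+0+0+0+0+0+0+0+0+0 mod 2 = 0
  c[12] = d·G[:,12] = (11100010111)·(00000000100) mod 2 = 0+0+0+0+0+0+0+0+1+0+0 mod 2 = 1
  c[13] = d·G[:,13] = (11100010111)·(00000000010) mod 2 = 0+0+0+0+0+0+0+0+0+1+0 mod 2 = 1
  c[14] = d·G[:,14] = (11100010111)·(00000000001) mod 2 = 0+0+0+0+0+0+0+0+0+0+1 mod 2 = 1
Codeword = 111111000010111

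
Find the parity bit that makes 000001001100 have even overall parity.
Sum of data bits: 0+0+0+0+0+1+0+0+1+1+0+0 = 3.
3 mod 2 = 1, so parity bit = 1.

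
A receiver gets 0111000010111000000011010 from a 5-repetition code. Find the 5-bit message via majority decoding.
Split into 5-bit blocks and majority-vote each:
  block 1 = 01110: 3 ones, 2 zeros → 1
  block 2 = 00010: 1 ones, 4 zeros → 0
  block 3 = 11100: 3 ones, 2 zeros → 1
  block 4 = 00000: 0 ones, 5 zeros → 0
  block 5 = 11010: 3 ones, 2 zeros → 1
Decoded = 10101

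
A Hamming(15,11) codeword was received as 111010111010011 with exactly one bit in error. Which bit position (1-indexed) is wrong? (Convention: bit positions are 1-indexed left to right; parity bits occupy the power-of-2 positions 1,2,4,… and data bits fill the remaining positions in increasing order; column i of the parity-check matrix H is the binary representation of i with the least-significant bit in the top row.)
Syndrome s = H · r^T (mod 2), r = 111010111010011:
  s[0] = (101010101010101)·(111010111010011) mod 2 = 1+0+1+0+1+0+1+0+1+0+1+0+0+0+1 mod 2 = 1
  s[1] = (011001100110011)·(111010111010011) mod 2 = 0+1+1+0+0+0+1+0+0+0+1+0+0+1+1 mod 2 = 0
  s[2] = (000111100001111)·(111010111010011) mod 2 = 0+0+0+0+1+0+1+0+0+0+0+0+0+1+1 mod 2 = 0
  s[3] = (000000011111111)·(111010111010011) mod 2 = 0+0+0+0+0+0+0+1+1+0+1+0+0+1+1 mod 2 = 1
Syndrome = 1001
Column i of H is the binary representation of i, so the syndrome is the binary index of the flipped bit.
Read s = 1001 with s[0] as LSB: 1·2^0 + 0·2^1 + 0·2^2 + 1·2^3 = 9.
Error is at bit position 9.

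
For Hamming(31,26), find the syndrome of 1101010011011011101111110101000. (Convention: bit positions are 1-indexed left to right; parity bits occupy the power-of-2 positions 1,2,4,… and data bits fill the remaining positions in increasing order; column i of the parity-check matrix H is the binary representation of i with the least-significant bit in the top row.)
Syndrome s = H · r^T (mod 2), r = 1101010011011011101111110101000:
  s[0] = (1010101010101010101010101010101)·(1101010011011011101111110101000) mod 2 = 1+0+0+0+0+0+0+0+1+0+0+0+1+0+1+0+1+0+1+0+1+0+1+0+0+0+0+0+0+0+0 mod 2 = 0
  s[1] = (0110011001100110011001100110011)·(1101010011011011101111110101000) mod 2 = 0+1+0+0+0+1+0+0+0+1+0+0+0+0+1+0+0+0+1+0+0+1+1+0+0+1+0+0+0+0+0 mod 2 = 0
  s[2] = (0001111000011110000111100001111)·(1101010011011011101111110101000) mod 2 = 0+0+0+1+0+1+0+0+0+0+0+1+1+0+1+0+0+0+0+1+1+1+1+0+0+0+0+1+0+0+0 mod 2 = 0
  s[3] = (0000000111111110000000011111111)·(1101010011011011101111110101000) mod 2 = 0+0+0+0+0+0+0+0+1+1+0+1+1+0+1+0+0+0+0+0+0+0+0+1+0+1+0+1+0+0+0 mod 2 = 0
  s[4] = (0000000000000001111111111111111)·(1101010011011011101111110101000) mod 2 = 0+0+0+0+0+0+0+0+0+0+0+0+0+0+0+1+1+0+1+1+1+1+1+1+0+1+0+1+0+0+0 mod 2 = 0
Syndrome = 00000
s = 0: no error detected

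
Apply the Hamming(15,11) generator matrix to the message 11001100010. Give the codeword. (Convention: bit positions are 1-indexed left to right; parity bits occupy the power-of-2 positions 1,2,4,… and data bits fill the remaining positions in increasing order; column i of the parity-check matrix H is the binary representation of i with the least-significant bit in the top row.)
Codeword c = d · G (mod 2), d = 11001100010:
  c[0] = d·G[:,0] = (11001100010)·(11011010101) mod 2 = 1+1+0+0+1+0+0+0+0+0+0 mod 2 = 1
  c[1] = d·G[:,1] = (11001100010)·(10110110011) mod 2 = 1+0+0+0+0+1+0+0+0+1+0 mod 2 = 1
  c[2] = d·G[:,2] = (11001100010)·(10000000000) mod 2 = 1+0+0+0+0+0+0+0+0+0+0 mod 2 = 1
  c[3] = d·G[:,3] = (11001100010)·(01110001111) mod 2 = 0+1+0+0+0+0+0+0+0+1+0 mod 2 = 0
  c[4] = d·G[:,4] = (11001100010)·(01000000000) mod 2 = 0+1+0+0+0+0+0+0+0+0+0 mod 2 = 1
  c[5] = d·G[:,5] = (11001100010)·(00100000000) mod 2 = 0+0+0+0+0+0+0+0+0+0+0 mod 2 = 0
  c[6] = d·G[:,6] = (11001100010)·(00010000000) mod 2 = 0+0+0+0+0+0+0+0+0+0+0 mod 2 = 0
  c[7] = d·G[:,7] = (11001100010)·(00001111111) mod 2 = 0+0+0+0+1+1+0+0+0+1+0 mod 2 = 1
  c[8] = d·G[:,8] = (11001100010)·(00001000000) mod 2 = 0+0+0+0+1+0+0+0+0+0+0 mod 2 = 1
  c[9] = d·G[:,9] = (11001100010)·(00000100000) mod 2 = 0+0+0+0+0+1+0+0+0+0+0 mod 2 = 1
  c[10] = d·G[:,10] = (11001100010)·(00000010000) mod 2 = 0+0+0+0+0+0+0+0+0+0+0 mod 2 = 0
  c[11] = d·G[:,11] = (11001100010)·(00000001000) mod 2 = 0+0+0+0+0+0+0+0+0+0+0 mod 2 = 0
  c[12] = d·G[:,12] = (11001100010)·(00000000100) mod 2 = 0+0+0+0+0+0+0+0+0+0+0 mod 2 = 0
  c[13] = d·G[:,13] = (11001100010)·(00000000010) mod 2 = 0+0+0+0+0+0+0+0+0+1+0 mod 2 = 1
  c[14] = d·G[:,14] = (11001100010)·(00000000001) mod 2 = 0+0+0+0+0+0+0+0+0+0+0 mod 2 = 0
Codeword = 111010011100010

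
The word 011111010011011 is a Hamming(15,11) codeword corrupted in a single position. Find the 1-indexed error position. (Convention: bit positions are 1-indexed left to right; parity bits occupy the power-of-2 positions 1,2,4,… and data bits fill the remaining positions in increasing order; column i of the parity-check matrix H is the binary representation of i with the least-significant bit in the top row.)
Syndrome s = H · r^T (mod 2), r = 011111010011011:
  s[0] = (101010101010101)·(011111010011011) mod 2 = 0+0+1+0+1+0+0+0+0+0+1+0+0+0+1 mod 2 = 0
  s[1] = (011001100110011)·(011111010011011) mod 2 = 0+1+1+0+0+1+0+0+0+0+1+0+0+1+1 mod 2 = 0
  s[2] = (000111100001111)·(011111010011011) mod 2 = 0+0+0+1+1+1+0+0+0+0+0+1+0+1+1 mod 2 = 0
  s[3] = (000000011111111)·(011111010011011) mod 2 = 0+0+0+0+0+0+0+1+0+0+1+1+0+1+1 mod 2 = 1
Syndrome = 0001
Column i of H is the binary representation of i, so the syndrome is the binary index of the flipped bit.
Read s = 0001 with s[0] as LSB: 0·2^0 + 0·2^1 + 0·2^2 + 1·2^3 = 8.
Error is at bit position 8.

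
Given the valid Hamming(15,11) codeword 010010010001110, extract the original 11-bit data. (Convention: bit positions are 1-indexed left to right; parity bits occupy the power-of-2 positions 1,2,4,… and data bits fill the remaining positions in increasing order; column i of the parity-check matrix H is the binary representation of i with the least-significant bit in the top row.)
Parity bits occupy power-of-2 positions; data bits are at positions {3,5,6,7,9,10,11,12,13,14,15} (1-indexed).
Extract: c[3]=0 c[5]=1 c[6]=0 c[7]=0 c[9]=0 c[10]=0 c[11]=0 c[12]=1 c[13]=1 c[14]=1 c[15]=0
Data = 01000001110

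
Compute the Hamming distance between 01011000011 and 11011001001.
XOR = 10000001010, count of 1s = 3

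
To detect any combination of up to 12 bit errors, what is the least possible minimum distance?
Detecting e errors requires d_min ≥ e + 1 = 12 + 1 = 13.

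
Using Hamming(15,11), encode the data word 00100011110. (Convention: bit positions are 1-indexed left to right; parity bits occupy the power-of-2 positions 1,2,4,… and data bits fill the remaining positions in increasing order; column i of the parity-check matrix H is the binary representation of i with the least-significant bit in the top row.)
Codeword c = d · G (mod 2), d = 00100011110:
  c[0] = d·G[:,0] = (00100011110)·(11011010101) mod 2 = 0+0+0+0+0+0+1+0+1+0+0 mod 2 = 0
  c[1] = d·G[:,1] = (00100011110)·(10110110011) mod 2 = 0+0+1+0+0+0+1+0+0+1+0 mod 2 = 1
  c[2] = d·G[:,2] = (00100011110)·(10000000000) mod 2 = 0+0+0+0+0+0+0+0+0+0+0 mod 2 = 0
  c[3] = d·G[:,3] = (00100011110)·(01110001111) mod 2 = 0+0+1+0+0+0+0+1+1+1+0 mod 2 = 0
  c[4] = d·G[:,4] = (00100011110)·(01000000000) mod 2 = 0+0+0+0+0+0+0+0+0+0+0 mod 2 = 0
  c[5] = d·G[:,5] = (00100011110)·(00100000000) mod 2 = 0+0+1+0+0+0+0+0+0+0+0 mod 2 = 1
  c[6] = d·G[:,6] = (00100011110)·(00010000000) mod 2 = 0+0+0+0+0+0+0+0+0+0+0 mod 2 = 0
  c[7] = d·G[:,7] = (00100011110)·(00001111111) mod 2 = 0+0+0+0+0+0+1+1+1+1+0 mod 2 = 0
  c[8] = d·G[:,8] = (00100011110)·(00001000000) mod 2 = 0+0+0+0+0+0+0+0+0+0+0 mod 2 = 0
  c[9] = d·G[:,9] = (00100011110)·(00000100000) mod 2 = 0+0+0+0+0+0+0+0+0+0+0 mod 2 = 0
  c[10] = d·G[:,10] = (00100011110)·(00000010000) mod 2 = 0+0+0+0+0+0+1+0+0+0+0 mod 2 = 1
  c[11] = d·G[:,11] = (00100011110)·(00000001000) mod 2 = 0+0+0+0+0+0+0+1+0+0+0 mod 2 = 1
  c[12] = d·G[:,12] = (00100011110)·(00000000100) mod 2 = 0+0+0+0+0+0+0+0+1+0+0 mod 2 = 1
  c[13] = d·G[:,13] = (00100011110)·(00000000010) mod 2 = 0+0+0+0+0+0+0+0+0+1+0 mod 2 = 1
  c[14] = d·G[:,14] = (00100011110)·(00000000001) mod 2 = 0+0+0+0+0+0+0+0+0+0+0 mod 2 = 0
Codeword = 010001000011110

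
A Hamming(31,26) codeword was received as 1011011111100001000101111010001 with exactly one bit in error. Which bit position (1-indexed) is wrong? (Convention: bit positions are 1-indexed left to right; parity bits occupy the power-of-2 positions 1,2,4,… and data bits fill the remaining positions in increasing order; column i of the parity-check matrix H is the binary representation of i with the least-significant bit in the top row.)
Syndrome s = H · r^T (mod 2), r = 1011011111100001000101111010001:
  s[0] = (1010101010101010101010101010101)·(1011011111100001000101111010001) mod 2 = 1+0+1+0+0+0+1+0+1+0+1+0+0+0+0+0+0+0+0+0+0+0+1+0+1+0+1+0+0+0+1 mod 2 = 1
  s[1] = (0110011001100110011001100110011)·(1011011111100001000101111010001) mod 2 = 0+0+1+0+0+1+1+0+0+1+1+0+0+0+0+0+0+0+0+0+0+1+1+0+0+0+1+0+0+0+1 mod 2 = 1
  s[2] = (0001111000011110000111100001111)·(1011011111100001000101111010001) mod 2 = 0+0+0+1+0+1+1+0+0+0+0+0+0+0+0+0+0+0+0+1+0+1+1+0+0+0+0+0+0+0+1 mod 2 = 1
  s[3] = (0000000111111110000000011111111)·(1011011111100001000101111010001) mod 2 = 0+0+0+0+0+0+0+1+1+1+1+0+0+0+0+0+0+0+0+0+0+0+0+1+1+0+1+0+0+0+1 mod 2 = 0
  s[4] = (0000000000000001111111111111111)·(1011011111100001000101111010001) mod 2 = 0+0+0+0+0+0+0+0+0+0+0+0+0+0+0+1+0+0+0+1+0+1+1+1+1+0+1+0+0+0+1 mod 2 = 0
Syndrome = 11100
Column i of H is the binary representation of i, so the syndrome is the binary index of the flipped bit.
Read s = 11100 with s[0] as LSB: 1·2^0 + 1·2^1 + 1·2^2 + 0·2^3 + 0·2^4 = 7.
Error is at bit position 7.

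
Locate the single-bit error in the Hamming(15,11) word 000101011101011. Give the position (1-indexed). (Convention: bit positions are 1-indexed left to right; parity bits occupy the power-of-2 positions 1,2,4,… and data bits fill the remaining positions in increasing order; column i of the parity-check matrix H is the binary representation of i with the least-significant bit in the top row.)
Syndrome s = H · r^T (mod 2), r = 000101011101011:
  s[0] = (101010101010101)·(000101011101011) mod 2 = 0+0+0+0+0+0+0+0+1+0+0+0+0+0+1 mod 2 = 0
  s[1] = (011001100110011)·(000101011101011) mod 2 = 0+0+0+0+0+1+0+0+0+1+0+0+0+1+1 mod 2 = 0
  s[2] = (000111100001111)·(000101011101011) mod 2 = 0+0+0+1+0+1+0+0+0+0+0+1+0+1+1 mod 2 = 1
  s[3] = (000000011111111)·(000101011101011) mod 2 = 0+0+0+0+0+0+0+1+1+1+0+1+0+1+1 mod 2 = 0
Syndrome = 0010
Column i of H is the binary representation of i, so the syndrome is the binary index of the flipped bit.
Read s = 0010 with s[0] as LSB: 0·2^0 + 0·2^1 + 1·2^2 + 0·2^3 = 4.
Error is at bit position 4.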